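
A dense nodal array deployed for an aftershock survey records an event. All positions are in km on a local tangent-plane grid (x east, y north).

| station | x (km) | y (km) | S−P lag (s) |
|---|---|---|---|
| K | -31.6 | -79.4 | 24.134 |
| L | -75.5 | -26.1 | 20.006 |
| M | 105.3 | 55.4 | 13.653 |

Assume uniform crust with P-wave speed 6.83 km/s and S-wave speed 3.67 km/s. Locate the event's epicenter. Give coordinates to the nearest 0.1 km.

Distance from S−P lag: d = Δt · v_P v_S / (v_P − v_S) = Δt · (6.83·3.67)/(6.83−3.67) ≈ 7.9323·Δt.
So d_K = 191.44, d_L = 158.69, d_M = 108.30 km.
Circle about each station: (x + 31.6)² + (y + 79.4)² = 191.44²; (x + 75.5)² + (y + 26.1)² = 158.69²; (x − 105.3)² + (y − 55.4)² = 108.30².
Subtracting pairs of circle equations eliminates x²+y² and gives linear equations (the radical axes):
-87.8 x + 106.6 y = 10545.30
273.8 x + 269.6 y = 31774.71
Solving the 2×2 system: x ≈ 10.3, y ≈ 107.4 km.

(10.3, 107.4)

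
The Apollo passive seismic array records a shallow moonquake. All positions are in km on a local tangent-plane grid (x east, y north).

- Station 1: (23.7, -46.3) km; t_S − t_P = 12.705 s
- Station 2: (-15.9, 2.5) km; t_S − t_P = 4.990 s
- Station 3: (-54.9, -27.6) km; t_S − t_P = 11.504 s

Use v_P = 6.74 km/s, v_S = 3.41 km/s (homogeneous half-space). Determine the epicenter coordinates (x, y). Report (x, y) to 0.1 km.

(-7.1, 35.8)

Distance from S−P lag: d = Δt · v_P v_S / (v_P − v_S) = Δt · (6.74·3.41)/(6.74−3.41) ≈ 6.9019·Δt.
So d_Station 1 = 87.69, d_Station 2 = 34.44, d_Station 3 = 79.40 km.
Circle about each station: (x − 23.7)² + (y + 46.3)² = 87.69²; (x + 15.9)² + (y − 2.5)² = 34.44²; (x + 54.9)² + (y + 27.6)² = 79.40².
Subtracting the Station 1 equation from the Station 2 and Station 3 equations removes the quadratic terms:
-79.2 x + 97.6 y = 4057.10
-157.2 x + 37.4 y = 2455.57
Solving the 2×2 system: x ≈ -7.1, y ≈ 35.8 km.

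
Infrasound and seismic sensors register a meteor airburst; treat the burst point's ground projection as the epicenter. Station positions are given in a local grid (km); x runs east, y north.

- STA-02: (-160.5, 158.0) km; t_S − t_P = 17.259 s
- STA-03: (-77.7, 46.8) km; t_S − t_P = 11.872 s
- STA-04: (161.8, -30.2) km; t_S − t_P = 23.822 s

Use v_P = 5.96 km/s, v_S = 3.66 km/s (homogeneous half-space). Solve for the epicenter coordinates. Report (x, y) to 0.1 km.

0.4 km east, 127.9 km north

Distance from S−P lag: d = Δt · v_P v_S / (v_P − v_S) = Δt · (5.96·3.66)/(5.96−3.66) ≈ 9.4842·Δt.
So d_STA-02 = 163.69, d_STA-03 = 112.60, d_STA-04 = 225.93 km.
Circle about each station: (x + 160.5)² + (y − 158.0)² = 163.69²; (x + 77.7)² + (y − 46.8)² = 112.60²; (x − 161.8)² + (y + 30.2)² = 225.93².
Subtracting the STA-02 equation from the STA-03 and STA-04 equations removes the quadratic terms:
165.6 x − 222.4 y = -28381.06
644.6 x − 376.4 y = -47882.92
Solving the 2×2 system: x ≈ 0.4, y ≈ 127.9 km.
Check against STA-02 (with the unrounded x, y): √((x + 160.5)²+(y − 158.0)²) = 163.70 ≈ 163.69 km. ✓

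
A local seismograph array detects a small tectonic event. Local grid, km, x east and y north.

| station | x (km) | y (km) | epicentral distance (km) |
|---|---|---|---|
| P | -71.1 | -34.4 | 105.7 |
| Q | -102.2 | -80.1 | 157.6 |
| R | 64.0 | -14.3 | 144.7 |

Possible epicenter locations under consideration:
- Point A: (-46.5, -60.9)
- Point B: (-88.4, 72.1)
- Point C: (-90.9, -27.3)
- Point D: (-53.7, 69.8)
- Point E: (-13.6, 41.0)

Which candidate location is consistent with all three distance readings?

For each candidate, compare |candidate − station| to the reported distance:
Point A: residuals P 69.5, Q 98.7, R 24.8 → max 98.7 km
Point B: residuals P 2.2, Q 4.8, R 30.5 → max 30.5 km
Point C: residuals P 84.7, Q 103.6, R 10.7 → max 103.6 km
Point D: residuals P 0.1, Q 0.0, R 0.0 → max 0.1 km
Point E: residuals P 10.9, Q 7.5, R 49.4 → max 49.4 km
Only Point D has all residuals ≈ 0.

Point D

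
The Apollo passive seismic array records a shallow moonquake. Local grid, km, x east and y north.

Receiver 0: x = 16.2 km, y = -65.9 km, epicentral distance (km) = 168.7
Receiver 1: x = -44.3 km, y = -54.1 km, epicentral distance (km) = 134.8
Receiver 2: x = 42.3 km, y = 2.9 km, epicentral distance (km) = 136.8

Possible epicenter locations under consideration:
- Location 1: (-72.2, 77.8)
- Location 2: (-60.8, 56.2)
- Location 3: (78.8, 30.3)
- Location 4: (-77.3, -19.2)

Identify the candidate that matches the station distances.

For each candidate, compare |candidate − station| to the reported distance:
Location 1: residuals Receiver 0 0.0, Receiver 1 0.0, Receiver 2 0.0 → max 0.0 km
Location 2: residuals Receiver 0 24.3, Receiver 1 23.3, Receiver 2 20.7 → max 24.3 km
Location 3: residuals Receiver 0 53.9, Receiver 1 14.5, Receiver 2 91.2 → max 91.2 km
Location 4: residuals Receiver 0 64.2, Receiver 1 86.8, Receiver 2 15.2 → max 86.8 km
Only Location 1 has all residuals ≈ 0.

Location 1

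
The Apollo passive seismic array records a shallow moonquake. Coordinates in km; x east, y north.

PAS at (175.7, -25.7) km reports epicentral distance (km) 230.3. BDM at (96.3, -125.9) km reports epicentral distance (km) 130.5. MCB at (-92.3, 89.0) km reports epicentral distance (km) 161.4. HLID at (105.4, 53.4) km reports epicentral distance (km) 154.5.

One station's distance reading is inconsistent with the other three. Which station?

PAS

Solve using three stations at a time. Using BDM, MCB, HLID (subtract circle equations pairwise → linear system) gives (x, y) ≈ (-9.7, -49.7).
Distances from that point to each station vs reported:
  PAS: calculated 187.0 vs reported 230.3 → residual 43.3 km
  BDM: calculated 130.5 vs reported 130.5 → residual 0.0 km
  MCB: calculated 161.4 vs reported 161.4 → residual 0.0 km
  HLID: calculated 154.5 vs reported 154.5 → residual 0.0 km
BDM, MCB, HLID are mutually consistent (residuals ≈ 0); PAS is off by 43.3 km.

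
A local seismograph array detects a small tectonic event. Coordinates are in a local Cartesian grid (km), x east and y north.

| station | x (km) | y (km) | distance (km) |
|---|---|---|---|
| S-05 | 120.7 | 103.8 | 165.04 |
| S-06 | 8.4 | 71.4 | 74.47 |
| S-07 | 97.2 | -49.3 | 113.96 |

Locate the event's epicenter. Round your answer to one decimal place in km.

x ≈ -6.3 km, y ≈ -1.6 km

Circle about each station: (x − 120.7)² + (y − 103.8)² = 165.04²; (x − 8.4)² + (y − 71.4)² = 74.47²; (x − 97.2)² + (y + 49.3)² = 113.96².
Subtracting pairs of circle equations eliminates x²+y² and gives linear equations (the radical axes):
-224.6 x − 64.8 y = 1518.01
-47.0 x − 306.2 y = 786.72
Solving the 2×2 system: x ≈ -6.3, y ≈ -1.6 km.
Check against S-05 (with the unrounded x, y): √((x − 120.7)²+(y − 103.8)²) = 165.04 ≈ 165.04 km. ✓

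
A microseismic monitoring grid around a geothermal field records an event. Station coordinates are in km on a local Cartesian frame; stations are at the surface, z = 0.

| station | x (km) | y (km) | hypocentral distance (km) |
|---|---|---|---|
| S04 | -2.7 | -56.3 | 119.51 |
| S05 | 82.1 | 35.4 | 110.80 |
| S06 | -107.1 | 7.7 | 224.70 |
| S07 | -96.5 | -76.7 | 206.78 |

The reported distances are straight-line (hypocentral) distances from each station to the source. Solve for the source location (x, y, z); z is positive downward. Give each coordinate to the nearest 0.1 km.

(99.7, -55.0, 61.6)

Each station gives a sphere (x−x_i)² + (y−y_i)² + z² = d_i² (stations at z=0).
Subtracting the S04 sphere from S05 and S06: z² cancels, leaving linear equations in x and y:
169.6 x + 183.4 y = 6822.59
-208.8 x + 128.0 y = -27854.73
Solving: x ≈ 99.693, y ≈ -54.991 km (keep extra digits for the depth step; rounded: 99.7, -55.0).
Then from the S04 sphere: z² = 119.51² − (x + 2.7)² − (y + 56.3)² with x = 99.693, y = -54.991, so z ≈ 61.617 ≈ 61.6 km.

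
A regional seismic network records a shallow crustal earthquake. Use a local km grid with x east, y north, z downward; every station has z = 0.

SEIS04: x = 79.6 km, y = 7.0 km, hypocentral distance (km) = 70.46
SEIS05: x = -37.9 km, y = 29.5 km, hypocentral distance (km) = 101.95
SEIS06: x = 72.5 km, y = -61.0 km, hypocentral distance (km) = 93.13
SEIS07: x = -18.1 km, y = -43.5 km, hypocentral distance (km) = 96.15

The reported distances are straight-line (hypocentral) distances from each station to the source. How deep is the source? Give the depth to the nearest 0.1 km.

Each station gives a sphere (x−x_i)² + (y−y_i)² + z² = d_i² (stations at z=0).
Subtracting the SEIS04 sphere from SEIS05 and SEIS06: z² cancels, leaving linear equations in x and y:
-235.0 x + 45.0 y = -9507.69
-14.2 x − 136.0 y = -1116.50
Solving: x ≈ 41.206, y ≈ 3.907 km (keep extra digits for the depth step; rounded: 41.2, 3.9).
Then from the SEIS04 sphere: z² = 70.46² − (x − 79.6)² − (y − 7.0)² with x = 41.206, y = 3.907, so z ≈ 59.000 ≈ 59.0 km.
Check against SEIS07 (with the unrounded solution): distance 96.15 ≈ 96.15 km. ✓

z ≈ 59.0 km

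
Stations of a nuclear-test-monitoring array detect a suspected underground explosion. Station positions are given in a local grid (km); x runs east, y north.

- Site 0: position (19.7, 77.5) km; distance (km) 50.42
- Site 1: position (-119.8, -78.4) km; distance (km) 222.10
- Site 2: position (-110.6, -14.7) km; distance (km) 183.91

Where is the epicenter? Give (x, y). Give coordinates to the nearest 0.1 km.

61.7 km east, 49.6 km north

Circle about each station: (x − 19.7)² + (y − 77.5)² = 50.42²; (x + 119.8)² + (y + 78.4)² = 222.10²; (x + 110.6)² + (y + 14.7)² = 183.91².
Subtracting pairs of circle equations eliminates x²+y² and gives linear equations (the radical axes):
-279.0 x − 311.8 y = -32681.97
-260.6 x − 184.4 y = -25226.60
Solving the 2×2 system: x ≈ 61.7, y ≈ 49.6 km.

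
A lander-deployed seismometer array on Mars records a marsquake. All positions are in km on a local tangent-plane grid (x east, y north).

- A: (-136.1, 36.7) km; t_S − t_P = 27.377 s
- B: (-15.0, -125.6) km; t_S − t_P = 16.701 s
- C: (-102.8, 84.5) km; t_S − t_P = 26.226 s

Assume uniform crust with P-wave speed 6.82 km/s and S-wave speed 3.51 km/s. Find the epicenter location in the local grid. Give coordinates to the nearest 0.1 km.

x ≈ 52.0 km, y ≈ -25.1 km

Distance from S−P lag: d = Δt · v_P v_S / (v_P − v_S) = Δt · (6.82·3.51)/(6.82−3.51) ≈ 7.2321·Δt.
So d_A = 197.99, d_B = 120.78, d_C = 189.67 km.
Circle about each station: (x + 136.1)² + (y − 36.7)² = 197.99²; (x + 15.0)² + (y + 125.6)² = 120.78²; (x + 102.8)² + (y − 84.5)² = 189.67².
Subtracting the A equation from the B and C equations removes the quadratic terms:
242.2 x − 324.6 y = 20742.49
66.6 x + 95.6 y = 1063.32
Solving the 2×2 system: x ≈ 52.0, y ≈ -25.1 km.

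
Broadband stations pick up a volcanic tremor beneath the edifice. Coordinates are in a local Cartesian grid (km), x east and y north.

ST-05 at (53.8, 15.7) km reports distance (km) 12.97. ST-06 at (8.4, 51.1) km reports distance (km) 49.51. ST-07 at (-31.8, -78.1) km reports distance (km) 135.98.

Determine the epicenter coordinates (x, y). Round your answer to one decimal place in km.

Circle about each station: (x − 53.8)² + (y − 15.7)² = 12.97²; (x − 8.4)² + (y − 51.1)² = 49.51²; (x + 31.8)² + (y + 78.1)² = 135.98².
Subtracting the ST-05 equation from the ST-06 and ST-07 equations removes the quadratic terms:
-90.8 x + 70.8 y = -2742.18
-171.2 x − 187.6 y = -14352.42
Solving the 2×2 system: x ≈ 52.5, y ≈ 28.6 km.
Check against ST-05 (with the unrounded x, y): √((x − 53.8)²+(y − 15.7)²) = 12.96 ≈ 12.97 km. ✓

52.5 km east, 28.6 km north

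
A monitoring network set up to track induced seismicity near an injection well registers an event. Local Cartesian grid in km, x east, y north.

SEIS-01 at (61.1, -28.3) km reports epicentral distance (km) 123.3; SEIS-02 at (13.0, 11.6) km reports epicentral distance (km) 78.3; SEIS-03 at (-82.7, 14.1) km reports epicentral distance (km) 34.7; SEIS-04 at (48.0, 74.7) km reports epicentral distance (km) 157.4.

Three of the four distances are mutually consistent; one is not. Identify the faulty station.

Solve using three stations at a time. Using SEIS-01, SEIS-02, SEIS-03 (subtract circle equations pairwise → linear system) gives (x, y) ≈ (-61.3, -13.2).
Distances from that point to each station vs reported:
  SEIS-01: calculated 123.3 vs reported 123.3 → residual 0.0 km
  SEIS-02: calculated 78.3 vs reported 78.3 → residual 0.0 km
  SEIS-03: calculated 34.7 vs reported 34.7 → residual 0.0 km
  SEIS-04: calculated 140.2 vs reported 157.4 → residual 17.2 km
SEIS-01, SEIS-02, SEIS-03 are mutually consistent (residuals ≈ 0); SEIS-04 is off by 17.2 km.

SEIS-04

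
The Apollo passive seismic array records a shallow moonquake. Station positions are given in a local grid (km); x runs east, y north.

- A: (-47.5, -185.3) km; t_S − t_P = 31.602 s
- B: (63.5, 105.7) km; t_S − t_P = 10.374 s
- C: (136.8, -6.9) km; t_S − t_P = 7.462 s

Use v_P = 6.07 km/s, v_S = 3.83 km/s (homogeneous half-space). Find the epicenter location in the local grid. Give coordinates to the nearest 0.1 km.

(163.5, 65.8)

Distance from S−P lag: d = Δt · v_P v_S / (v_P − v_S) = Δt · (6.07·3.83)/(6.07−3.83) ≈ 10.3786·Δt.
So d_A = 327.99, d_B = 107.67, d_C = 77.45 km.
Circle about each station: (x + 47.5)² + (y + 185.3)² = 327.99²; (x − 63.5)² + (y − 105.7)² = 107.67²; (x − 136.8)² + (y + 6.9)² = 77.45².
Subtracting pairs of circle equations eliminates x²+y² and gives linear equations (the radical axes):
222.0 x + 582.0 y = 74597.01
368.6 x + 356.8 y = 83748.45
Solving the 2×2 system: x ≈ 163.5, y ≈ 65.8 km.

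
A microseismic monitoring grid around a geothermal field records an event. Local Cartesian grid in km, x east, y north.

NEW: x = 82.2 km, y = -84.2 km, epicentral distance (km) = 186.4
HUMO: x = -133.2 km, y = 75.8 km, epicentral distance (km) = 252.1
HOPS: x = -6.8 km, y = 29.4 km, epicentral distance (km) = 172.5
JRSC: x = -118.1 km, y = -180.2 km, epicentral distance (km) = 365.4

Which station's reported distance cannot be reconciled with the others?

Solve using three stations at a time. Using NEW, HUMO, JRSC (subtract circle equations pairwise → linear system) gives (x, y) ≈ (117.9, 98.8).
Distances from that point to each station vs reported:
  NEW: calculated 186.5 vs reported 186.4 → residual 0.1 km
  HUMO: calculated 252.1 vs reported 252.1 → residual 0.0 km
  HOPS: calculated 142.7 vs reported 172.5 → residual 29.8 km
  JRSC: calculated 365.4 vs reported 365.4 → residual 0.0 km
NEW, HUMO, JRSC are mutually consistent (residuals ≈ 0); HOPS is off by 29.8 km.

HOPS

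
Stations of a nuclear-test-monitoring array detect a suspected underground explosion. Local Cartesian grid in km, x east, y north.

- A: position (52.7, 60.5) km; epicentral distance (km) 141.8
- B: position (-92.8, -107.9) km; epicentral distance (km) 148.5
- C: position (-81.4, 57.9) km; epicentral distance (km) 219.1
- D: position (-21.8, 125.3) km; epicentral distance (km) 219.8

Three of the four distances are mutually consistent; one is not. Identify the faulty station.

Solve using three stations at a time. Using A, B, D (subtract circle equations pairwise → linear system) gives (x, y) ≈ (53.3, -81.3).
Distances from that point to each station vs reported:
  A: calculated 141.8 vs reported 141.8 → residual 0.0 km
  B: calculated 148.5 vs reported 148.5 → residual 0.0 km
  C: calculated 193.6 vs reported 219.1 → residual 25.5 km
  D: calculated 219.8 vs reported 219.8 → residual 0.0 km
A, B, D are mutually consistent (residuals ≈ 0); C is off by 25.5 km.

C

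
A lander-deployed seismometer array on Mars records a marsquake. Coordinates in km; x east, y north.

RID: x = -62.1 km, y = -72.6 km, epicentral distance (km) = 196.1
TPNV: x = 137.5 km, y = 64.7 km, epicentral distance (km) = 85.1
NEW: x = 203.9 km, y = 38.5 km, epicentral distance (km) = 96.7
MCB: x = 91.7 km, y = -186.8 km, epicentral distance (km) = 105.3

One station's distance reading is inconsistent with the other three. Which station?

MCB

Solve using three stations at a time. Using RID, TPNV, NEW (subtract circle equations pairwise → linear system) gives (x, y) ≈ (126.7, -19.7).
Distances from that point to each station vs reported:
  RID: calculated 196.1 vs reported 196.1 → residual 0.0 km
  TPNV: calculated 85.1 vs reported 85.1 → residual 0.0 km
  NEW: calculated 96.7 vs reported 96.7 → residual 0.0 km
  MCB: calculated 170.8 vs reported 105.3 → residual 65.5 km
RID, TPNV, NEW are mutually consistent (residuals ≈ 0); MCB is off by 65.5 km.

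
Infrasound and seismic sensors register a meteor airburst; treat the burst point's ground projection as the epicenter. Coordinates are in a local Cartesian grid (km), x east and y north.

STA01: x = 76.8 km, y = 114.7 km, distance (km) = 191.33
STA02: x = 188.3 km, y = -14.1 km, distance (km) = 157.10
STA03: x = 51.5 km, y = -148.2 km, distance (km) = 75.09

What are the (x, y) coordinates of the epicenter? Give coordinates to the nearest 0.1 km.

42.9 km east, -73.6 km north

Circle about each station: (x − 76.8)² + (y − 114.7)² = 191.33²; (x − 188.3)² + (y + 14.1)² = 157.10²; (x − 51.5)² + (y + 148.2)² = 75.09².
Subtracting pairs of circle equations eliminates x²+y² and gives linear equations (the radical axes):
223.0 x − 257.6 y = 28528.13
-50.6 x − 525.8 y = 36529.82
Solving the 2×2 system: x ≈ 42.9, y ≈ -73.6 km.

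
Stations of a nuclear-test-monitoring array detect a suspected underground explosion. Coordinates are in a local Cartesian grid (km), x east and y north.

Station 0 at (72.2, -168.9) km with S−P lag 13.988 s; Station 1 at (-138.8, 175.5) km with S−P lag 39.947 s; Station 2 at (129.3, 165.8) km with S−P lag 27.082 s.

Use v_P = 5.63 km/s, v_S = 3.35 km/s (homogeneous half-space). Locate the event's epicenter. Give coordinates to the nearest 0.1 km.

97.1 km east, -55.9 km north

Distance from S−P lag: d = Δt · v_P v_S / (v_P − v_S) = Δt · (5.63·3.35)/(5.63−3.35) ≈ 8.2721·Δt.
So d_Station 0 = 115.71, d_Station 1 = 330.45, d_Station 2 = 224.03 km.
Circle about each station: (x − 72.2)² + (y + 168.9)² = 115.71²; (x + 138.8)² + (y − 175.5)² = 330.45²; (x − 129.3)² + (y − 165.8)² = 224.03².
Subtracting the Station 0 equation from the Station 1 and Station 2 equations removes the quadratic terms:
-422.0 x + 688.8 y = -79482.76
114.2 x + 669.4 y = -26332.56
Solving the 2×2 system: x ≈ 97.1, y ≈ -55.9 km.
Check against Station 0 (with the unrounded x, y): √((x − 72.2)²+(y + 168.9)²) = 115.71 ≈ 115.71 km. ✓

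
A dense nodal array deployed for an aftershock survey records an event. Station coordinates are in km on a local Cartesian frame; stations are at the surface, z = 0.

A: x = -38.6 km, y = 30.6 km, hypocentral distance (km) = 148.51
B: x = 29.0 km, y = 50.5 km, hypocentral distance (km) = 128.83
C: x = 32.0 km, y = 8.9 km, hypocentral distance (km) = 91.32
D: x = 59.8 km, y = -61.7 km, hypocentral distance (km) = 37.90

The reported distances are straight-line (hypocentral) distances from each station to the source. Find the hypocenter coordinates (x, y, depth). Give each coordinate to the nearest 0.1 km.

Each station gives a sphere (x−x_i)² + (y−y_i)² + z² = d_i² (stations at z=0).
Subtracting the A sphere from B and C: z² cancels, leaving linear equations in x and y:
135.2 x + 39.8 y = 6422.98
141.2 x − 43.4 y = 12392.77
Solving: x ≈ 67.203, y ≈ -66.906 km (keep extra digits for the depth step; rounded: 67.2, -66.9).
Then from the A sphere: z² = 148.51² − (x + 38.6)² − (y − 30.6)² with x = 67.203, y = -66.906, so z ≈ 36.790 ≈ 36.8 km.
Check against D (with the unrounded solution): distance 37.89 ≈ 37.90 km. ✓

(67.2, -66.9, 36.8)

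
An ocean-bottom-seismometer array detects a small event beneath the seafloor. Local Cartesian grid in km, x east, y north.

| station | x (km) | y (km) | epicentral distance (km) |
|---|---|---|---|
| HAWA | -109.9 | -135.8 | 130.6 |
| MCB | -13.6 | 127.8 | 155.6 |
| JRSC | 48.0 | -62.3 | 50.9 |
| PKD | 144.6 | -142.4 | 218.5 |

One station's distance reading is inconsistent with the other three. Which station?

JRSC

Solve using three stations at a time. Using HAWA, MCB, PKD (subtract circle equations pairwise → linear system) gives (x, y) ≈ (-40.0, -25.5).
Distances from that point to each station vs reported:
  HAWA: calculated 130.6 vs reported 130.6 → residual 0.0 km
  MCB: calculated 155.6 vs reported 155.6 → residual 0.0 km
  JRSC: calculated 95.4 vs reported 50.9 → residual 44.5 km
  PKD: calculated 218.5 vs reported 218.5 → residual 0.0 km
HAWA, MCB, PKD are mutually consistent (residuals ≈ 0); JRSC is off by 44.5 km.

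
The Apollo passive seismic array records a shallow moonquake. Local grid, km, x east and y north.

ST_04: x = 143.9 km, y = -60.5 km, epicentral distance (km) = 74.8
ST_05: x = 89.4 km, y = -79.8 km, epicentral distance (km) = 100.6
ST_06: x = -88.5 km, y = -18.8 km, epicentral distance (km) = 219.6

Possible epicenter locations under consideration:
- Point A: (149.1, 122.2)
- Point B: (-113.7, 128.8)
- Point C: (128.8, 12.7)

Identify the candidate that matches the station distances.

For each candidate, compare |candidate − station| to the reported distance:
Point A: residuals ST_04 108.0, ST_05 110.0, ST_06 56.7 → max 110.0 km
Point B: residuals ST_04 244.9, ST_05 190.5, ST_06 69.9 → max 244.9 km
Point C: residuals ST_04 0.1, ST_05 0.1, ST_06 0.0 → max 0.1 km
Only Point C has all residuals ≈ 0.

Point C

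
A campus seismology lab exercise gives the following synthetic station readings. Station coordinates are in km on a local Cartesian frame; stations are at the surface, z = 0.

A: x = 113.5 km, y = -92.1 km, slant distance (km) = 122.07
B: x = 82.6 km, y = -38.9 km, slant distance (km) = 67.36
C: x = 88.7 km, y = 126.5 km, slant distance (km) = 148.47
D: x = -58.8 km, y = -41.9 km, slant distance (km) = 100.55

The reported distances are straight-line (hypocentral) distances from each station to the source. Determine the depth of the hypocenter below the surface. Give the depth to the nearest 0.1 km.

Each station gives a sphere (x−x_i)² + (y−y_i)² + z² = d_i² (stations at z=0).
Subtracting the A sphere from B and C: z² cancels, leaving linear equations in x and y:
-61.8 x + 106.4 y = -2664.97
-49.6 x + 437.2 y = -4636.98
Solving: x ≈ 30.897, y ≈ -7.101 km (keep extra digits for the depth step; rounded: 30.9, -7.1).
Then from the A sphere: z² = 122.07² − (x − 113.5)² − (y + 92.1)² with x = 30.897, y = -7.101, so z ≈ 29.206 ≈ 29.2 km.

29.2 km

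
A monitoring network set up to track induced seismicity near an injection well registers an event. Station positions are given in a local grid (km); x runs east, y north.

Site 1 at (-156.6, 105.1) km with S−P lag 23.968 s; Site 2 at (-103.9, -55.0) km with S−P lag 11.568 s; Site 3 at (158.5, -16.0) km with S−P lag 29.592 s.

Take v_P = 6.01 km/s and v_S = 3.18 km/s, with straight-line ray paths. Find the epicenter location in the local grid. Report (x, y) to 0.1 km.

x ≈ -41.2 km, y ≈ -8.4 km

Distance from S−P lag: d = Δt · v_P v_S / (v_P − v_S) = Δt · (6.01·3.18)/(6.01−3.18) ≈ 6.7533·Δt.
So d_Site 1 = 161.86, d_Site 2 = 78.12, d_Site 3 = 199.84 km.
Circle about each station: (x + 156.6)² + (y − 105.1)² = 161.86²; (x + 103.9)² + (y + 55.0)² = 78.12²; (x − 158.5)² + (y + 16.0)² = 199.84².
Subtracting the Site 1 equation from the Site 2 and Site 3 equations removes the quadratic terms:
105.4 x − 320.2 y = -1653.43
630.2 x − 242.2 y = -23928.69
Solving the 2×2 system: x ≈ -41.2, y ≈ -8.4 km.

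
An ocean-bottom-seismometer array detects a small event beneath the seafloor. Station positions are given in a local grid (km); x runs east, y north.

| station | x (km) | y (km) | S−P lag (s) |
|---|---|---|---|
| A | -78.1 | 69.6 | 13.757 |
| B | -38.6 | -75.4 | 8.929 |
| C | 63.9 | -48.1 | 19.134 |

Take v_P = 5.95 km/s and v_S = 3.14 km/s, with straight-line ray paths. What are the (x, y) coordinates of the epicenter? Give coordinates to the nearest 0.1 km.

(-60.2, -20.1)

Distance from S−P lag: d = Δt · v_P v_S / (v_P − v_S) = Δt · (5.95·3.14)/(5.95−3.14) ≈ 6.6488·Δt.
So d_A = 91.47, d_B = 59.37, d_C = 127.22 km.
Circle about each station: (x + 78.1)² + (y − 69.6)² = 91.47²; (x + 38.6)² + (y + 75.4)² = 59.37²; (x − 63.9)² + (y + 48.1)² = 127.22².
Subtracting the A equation from the B and C equations removes the quadratic terms:
79.0 x − 290.0 y = 1073.31
284.0 x − 235.4 y = -12365.12
Solving the 2×2 system: x ≈ -60.2, y ≈ -20.1 km.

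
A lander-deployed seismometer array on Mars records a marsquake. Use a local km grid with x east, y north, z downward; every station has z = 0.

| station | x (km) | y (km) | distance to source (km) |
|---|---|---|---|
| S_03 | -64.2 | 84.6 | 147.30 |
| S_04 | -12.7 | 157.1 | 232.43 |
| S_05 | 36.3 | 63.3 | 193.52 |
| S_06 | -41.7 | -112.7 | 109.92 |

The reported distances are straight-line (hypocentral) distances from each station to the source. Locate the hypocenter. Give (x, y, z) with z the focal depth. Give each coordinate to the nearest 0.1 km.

Each station gives a sphere (x−x_i)² + (y−y_i)² + z² = d_i² (stations at z=0).
Subtracting the S_03 sphere from S_04 and S_05: z² cancels, leaving linear equations in x and y:
103.0 x + 145.0 y = -18763.51
201.0 x − 42.6 y = -21706.92
Solving: x ≈ -117.701, y ≈ -45.796 km (keep extra digits for the depth step; rounded: -117.7, -45.8).
Then from the S_03 sphere: z² = 147.30² − (x + 64.2)² − (y − 84.6)² with x = -117.701, y = -45.796, so z ≈ 42.800 ≈ 42.8 km.

x ≈ -117.7 km, y ≈ -45.8 km, depth ≈ 42.8 km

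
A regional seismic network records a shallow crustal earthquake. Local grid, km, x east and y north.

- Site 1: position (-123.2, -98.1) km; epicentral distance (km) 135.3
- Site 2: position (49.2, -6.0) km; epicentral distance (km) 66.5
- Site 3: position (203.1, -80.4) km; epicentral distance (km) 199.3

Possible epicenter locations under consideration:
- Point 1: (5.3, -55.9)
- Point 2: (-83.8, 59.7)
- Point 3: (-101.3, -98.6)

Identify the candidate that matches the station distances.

Point 1

For each candidate, compare |candidate − station| to the reported distance:
Point 1: residuals Site 1 0.0, Site 2 0.0, Site 3 0.0 → max 0.0 km
Point 2: residuals Site 1 27.3, Site 2 81.8, Site 3 120.0 → max 120.0 km
Point 3: residuals Site 1 113.4, Site 2 110.2, Site 3 105.6 → max 113.4 km
Only Point 1 has all residuals ≈ 0.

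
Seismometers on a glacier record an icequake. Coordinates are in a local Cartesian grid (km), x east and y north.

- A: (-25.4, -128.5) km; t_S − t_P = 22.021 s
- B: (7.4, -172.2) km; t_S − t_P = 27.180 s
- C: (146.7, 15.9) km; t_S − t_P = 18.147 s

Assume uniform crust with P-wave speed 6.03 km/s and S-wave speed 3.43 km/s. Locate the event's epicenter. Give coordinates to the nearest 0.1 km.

5.1 km east, 44.0 km north

Distance from S−P lag: d = Δt · v_P v_S / (v_P − v_S) = Δt · (6.03·3.43)/(6.03−3.43) ≈ 7.9550·Δt.
So d_A = 175.18, d_B = 216.22, d_C = 144.36 km.
Circle about each station: (x + 25.4)² + (y + 128.5)² = 175.18²; (x − 7.4)² + (y + 172.2)² = 216.22²; (x − 146.7)² + (y − 15.9)² = 144.36².
Subtracting the A equation from the B and C equations removes the quadratic terms:
65.6 x − 87.4 y = -3512.87
344.2 x + 288.8 y = 14464.51
Solving the 2×2 system: x ≈ 5.1, y ≈ 44.0 km.
Check against A (with the unrounded x, y): √((x + 25.4)²+(y + 128.5)²) = 175.19 ≈ 175.18 km. ✓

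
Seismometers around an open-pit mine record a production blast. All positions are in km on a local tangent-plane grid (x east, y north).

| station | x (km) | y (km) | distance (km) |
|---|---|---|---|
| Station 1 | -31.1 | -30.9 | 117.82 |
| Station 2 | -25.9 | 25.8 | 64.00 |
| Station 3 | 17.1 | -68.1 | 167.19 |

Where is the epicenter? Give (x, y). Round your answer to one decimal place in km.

Circle about each station: (x + 31.1)² + (y + 30.9)² = 117.82²; (x + 25.9)² + (y − 25.8)² = 64.00²; (x − 17.1)² + (y + 68.1)² = 167.19².
Subtracting the Station 1 equation from the Station 2 and Station 3 equations removes the quadratic terms:
10.4 x + 113.4 y = 9199.98
96.4 x − 74.4 y = -11062.94
Solving the 2×2 system: x ≈ -48.7, y ≈ 85.6 km.

x ≈ -48.7 km, y ≈ 85.6 km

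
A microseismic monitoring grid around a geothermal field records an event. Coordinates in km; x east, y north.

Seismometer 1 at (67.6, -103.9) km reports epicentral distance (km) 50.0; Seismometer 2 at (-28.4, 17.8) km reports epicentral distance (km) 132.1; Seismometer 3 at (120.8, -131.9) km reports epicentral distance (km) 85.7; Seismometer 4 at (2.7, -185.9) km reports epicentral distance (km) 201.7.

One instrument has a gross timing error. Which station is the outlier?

Solve using three stations at a time. Using Seismometer 1, Seismometer 2, Seismometer 3 (subtract circle equations pairwise → linear system) gives (x, y) ≈ (81.4, -55.7).
Distances from that point to each station vs reported:
  Seismometer 1: calculated 50.1 vs reported 50.0 → residual 0.1 km
  Seismometer 2: calculated 132.1 vs reported 132.1 → residual 0.0 km
  Seismometer 3: calculated 85.8 vs reported 85.7 → residual 0.1 km
  Seismometer 4: calculated 152.1 vs reported 201.7 → residual 49.6 km
Seismometer 1, Seismometer 2, Seismometer 3 are mutually consistent (residuals ≈ 0); Seismometer 4 is off by 49.6 km.

Seismometer 4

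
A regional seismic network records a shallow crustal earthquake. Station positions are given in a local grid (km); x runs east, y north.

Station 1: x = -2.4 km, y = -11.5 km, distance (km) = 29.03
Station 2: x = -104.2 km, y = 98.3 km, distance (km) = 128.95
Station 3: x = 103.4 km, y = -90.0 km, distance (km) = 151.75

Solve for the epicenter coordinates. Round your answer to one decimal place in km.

Circle about each station: (x + 2.4)² + (y + 11.5)² = 29.03²; (x + 104.2)² + (y − 98.3)² = 128.95²; (x − 103.4)² + (y + 90.0)² = 151.75².
Subtracting the Station 1 equation from the Station 2 and Station 3 equations removes the quadratic terms:
-203.6 x + 219.6 y = 4597.16
211.6 x − 157.0 y = -3531.77
Solving the 2×2 system: x ≈ -3.7, y ≈ 17.5 km.

(-3.7, 17.5)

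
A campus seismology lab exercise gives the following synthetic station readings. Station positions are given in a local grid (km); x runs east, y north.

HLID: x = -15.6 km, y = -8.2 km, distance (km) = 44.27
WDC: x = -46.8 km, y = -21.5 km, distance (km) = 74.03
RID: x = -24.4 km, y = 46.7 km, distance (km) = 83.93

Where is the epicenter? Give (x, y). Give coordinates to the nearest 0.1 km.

(27.2, -19.5)

Circle about each station: (x + 15.6)² + (y + 8.2)² = 44.27²; (x + 46.8)² + (y + 21.5)² = 74.03²; (x + 24.4)² + (y − 46.7)² = 83.93².
Subtracting the HLID equation from the WDC and RID equations removes the quadratic terms:
-62.4 x − 26.6 y = -1178.72
-17.6 x + 109.8 y = -2618.76
Solving the 2×2 system: x ≈ 27.2, y ≈ -19.5 km.
Check against HLID (with the unrounded x, y): √((x + 15.6)²+(y + 8.2)²) = 44.26 ≈ 44.27 km. ✓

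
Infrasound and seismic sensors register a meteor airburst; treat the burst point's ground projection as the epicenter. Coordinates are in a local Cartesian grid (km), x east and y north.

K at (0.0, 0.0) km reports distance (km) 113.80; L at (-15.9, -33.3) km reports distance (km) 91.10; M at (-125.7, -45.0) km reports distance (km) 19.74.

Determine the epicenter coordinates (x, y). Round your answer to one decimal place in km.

-106.8 km east, -39.3 km north

Circle about each station: x² + y² = 113.80²; (x + 15.9)² + (y + 33.3)² = 91.10²; (x + 125.7)² + (y + 45.0)² = 19.74².
Subtracting the K equation from the L and M equations removes the quadratic terms:
-31.8 x − 66.6 y = 6012.93
-251.4 x − 90.0 y = 30386.26
Solving the 2×2 system: x ≈ -106.8, y ≈ -39.3 km.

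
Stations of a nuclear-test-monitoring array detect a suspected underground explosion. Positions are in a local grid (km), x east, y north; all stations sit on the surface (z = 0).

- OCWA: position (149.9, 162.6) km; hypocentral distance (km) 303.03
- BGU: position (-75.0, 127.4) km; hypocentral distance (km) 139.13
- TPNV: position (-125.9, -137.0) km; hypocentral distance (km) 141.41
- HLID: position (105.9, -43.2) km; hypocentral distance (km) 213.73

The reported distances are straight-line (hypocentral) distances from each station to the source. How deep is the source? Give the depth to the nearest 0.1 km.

Each station gives a sphere (x−x_i)² + (y−y_i)² + z² = d_i² (stations at z=0).
Subtracting the OCWA sphere from BGU and TPNV: z² cancels, leaving linear equations in x and y:
-449.8 x − 70.4 y = 45417.01
-551.6 x − 599.2 y = 57541.43
Solving: x ≈ -100.408, y ≈ -3.598 km (keep extra digits for the depth step; rounded: -100.4, -3.6).
Then from the OCWA sphere: z² = 303.03² − (x − 149.9)² − (y − 162.6)² with x = -100.408, y = -3.598, so z ≈ 39.387 ≈ 39.4 km.

39.4 km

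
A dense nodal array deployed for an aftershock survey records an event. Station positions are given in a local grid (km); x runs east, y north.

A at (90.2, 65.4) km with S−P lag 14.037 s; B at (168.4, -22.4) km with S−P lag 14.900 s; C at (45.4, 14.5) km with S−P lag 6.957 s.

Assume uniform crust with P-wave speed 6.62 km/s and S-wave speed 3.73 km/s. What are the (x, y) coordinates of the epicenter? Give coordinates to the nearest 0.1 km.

(43.1, -44.9)

Distance from S−P lag: d = Δt · v_P v_S / (v_P − v_S) = Δt · (6.62·3.73)/(6.62−3.73) ≈ 8.5442·Δt.
So d_A = 119.93, d_B = 127.31, d_C = 59.44 km.
Circle about each station: (x − 90.2)² + (y − 65.4)² = 119.93²; (x − 168.4)² + (y + 22.4)² = 127.31²; (x − 45.4)² + (y − 14.5)² = 59.44².
Subtracting the A equation from the B and C equations removes the quadratic terms:
156.4 x − 175.6 y = 14622.49
-89.6 x − 101.8 y = 708.30
Solving the 2×2 system: x ≈ 43.1, y ≈ -44.9 km.
Check against A (with the unrounded x, y): √((x − 90.2)²+(y − 65.4)²) = 119.93 ≈ 119.93 km. ✓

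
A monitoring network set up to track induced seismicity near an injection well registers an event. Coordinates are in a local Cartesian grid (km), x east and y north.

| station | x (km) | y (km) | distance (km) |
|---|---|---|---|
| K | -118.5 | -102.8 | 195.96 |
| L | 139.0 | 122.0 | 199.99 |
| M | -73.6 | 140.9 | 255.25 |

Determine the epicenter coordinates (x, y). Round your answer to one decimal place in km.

Circle about each station: (x + 118.5)² + (y + 102.8)² = 195.96²; (x − 139.0)² + (y − 122.0)² = 199.99²; (x + 73.6)² + (y − 140.9)² = 255.25².
Subtracting pairs of circle equations eliminates x²+y² and gives linear equations (the radical axes):
515.0 x + 449.6 y = 7999.23
89.8 x + 487.4 y = -26092.56
Solving the 2×2 system: x ≈ 74.2, y ≈ -67.2 km.

x ≈ 74.2 km, y ≈ -67.2 km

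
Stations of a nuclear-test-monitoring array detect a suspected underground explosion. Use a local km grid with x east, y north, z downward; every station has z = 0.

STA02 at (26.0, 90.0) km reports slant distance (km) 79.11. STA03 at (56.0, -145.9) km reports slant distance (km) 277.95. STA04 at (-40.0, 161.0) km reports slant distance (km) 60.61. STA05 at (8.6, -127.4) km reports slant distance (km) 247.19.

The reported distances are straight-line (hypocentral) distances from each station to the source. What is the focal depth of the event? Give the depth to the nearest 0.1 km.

depth ≈ 35.8 km

Each station gives a sphere (x−x_i)² + (y−y_i)² + z² = d_i² (stations at z=0).
Subtracting the STA02 sphere from STA03 and STA04: z² cancels, leaving linear equations in x and y:
60.0 x − 471.8 y = -55351.00
-132.0 x + 142.0 y = 21329.82
Solving: x ≈ -40.991, y ≈ 112.106 km (keep extra digits for the depth step; rounded: -41.0, 112.1).
Then from the STA02 sphere: z² = 79.11² − (x − 26.0)² − (y − 90.0)² with x = -40.991, y = 112.106, so z ≈ 35.804 ≈ 35.8 km.
Check against STA05 (with the unrounded solution): distance 247.19 ≈ 247.19 km. ✓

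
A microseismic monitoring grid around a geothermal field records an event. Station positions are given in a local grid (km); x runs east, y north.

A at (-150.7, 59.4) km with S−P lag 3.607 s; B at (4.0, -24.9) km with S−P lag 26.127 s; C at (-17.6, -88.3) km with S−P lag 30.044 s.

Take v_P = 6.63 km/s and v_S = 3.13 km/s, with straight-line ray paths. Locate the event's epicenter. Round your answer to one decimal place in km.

Distance from S−P lag: d = Δt · v_P v_S / (v_P − v_S) = Δt · (6.63·3.13)/(6.63−3.13) ≈ 5.9291·Δt.
So d_A = 21.39, d_B = 154.91, d_C = 178.13 km.
Circle about each station: (x + 150.7)² + (y − 59.4)² = 21.39²; (x − 4.0)² + (y + 24.9)² = 154.91²; (x + 17.6)² + (y + 88.3)² = 178.13².
Subtracting the A equation from the B and C equations removes the quadratic terms:
309.4 x − 168.6 y = -49142.42
266.2 x − 295.4 y = -49404.96
Solving the 2×2 system: x ≈ -133.0, y ≈ 47.4 km.

x ≈ -133.0 km, y ≈ 47.4 km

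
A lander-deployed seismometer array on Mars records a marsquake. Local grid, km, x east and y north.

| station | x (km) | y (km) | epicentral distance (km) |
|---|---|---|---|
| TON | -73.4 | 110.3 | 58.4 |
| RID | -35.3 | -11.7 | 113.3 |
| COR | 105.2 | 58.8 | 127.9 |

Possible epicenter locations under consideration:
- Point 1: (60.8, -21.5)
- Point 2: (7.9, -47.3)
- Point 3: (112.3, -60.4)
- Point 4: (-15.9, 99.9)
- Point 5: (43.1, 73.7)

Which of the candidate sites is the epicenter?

Point 4

For each candidate, compare |candidate − station| to the reported distance:
Point 1: residuals TON 129.7, RID 16.7, COR 36.1 → max 129.7 km
Point 2: residuals TON 118.9, RID 57.3, COR 16.1 → max 118.9 km
Point 3: residuals TON 193.8, RID 42.1, COR 8.5 → max 193.8 km
Point 4: residuals TON 0.0, RID 0.0, COR 0.0 → max 0.0 km
Point 5: residuals TON 63.7, RID 2.6, COR 64.0 → max 64.0 km
Only Point 4 has all residuals ≈ 0.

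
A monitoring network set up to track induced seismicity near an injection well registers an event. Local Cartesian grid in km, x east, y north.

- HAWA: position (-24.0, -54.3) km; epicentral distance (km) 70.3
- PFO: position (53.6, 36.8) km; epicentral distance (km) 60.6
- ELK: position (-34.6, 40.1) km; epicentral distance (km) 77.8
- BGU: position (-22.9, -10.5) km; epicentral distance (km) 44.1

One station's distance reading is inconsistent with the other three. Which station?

HAWA

Solve using three stations at a time. Using PFO, ELK, BGU (subtract circle equations pairwise → linear system) gives (x, y) ≈ (21.0, -14.3).
Distances from that point to each station vs reported:
  HAWA: calculated 60.2 vs reported 70.3 → residual 10.1 km
  PFO: calculated 60.6 vs reported 60.6 → residual 0.0 km
  ELK: calculated 77.8 vs reported 77.8 → residual 0.0 km
  BGU: calculated 44.1 vs reported 44.1 → residual 0.0 km
PFO, ELK, BGU are mutually consistent (residuals ≈ 0); HAWA is off by 10.1 km.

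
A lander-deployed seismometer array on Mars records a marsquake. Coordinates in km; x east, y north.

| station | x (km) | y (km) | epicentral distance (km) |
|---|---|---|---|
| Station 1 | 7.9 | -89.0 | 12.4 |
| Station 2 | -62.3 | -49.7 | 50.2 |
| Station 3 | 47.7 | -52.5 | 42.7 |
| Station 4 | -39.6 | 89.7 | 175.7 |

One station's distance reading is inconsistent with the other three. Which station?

Solve using three stations at a time. Using Station 1, Station 3, Station 4 (subtract circle equations pairwise → linear system) gives (x, y) ≈ (13.3, -77.8).
Distances from that point to each station vs reported:
  Station 1: calculated 12.4 vs reported 12.4 → residual 0.0 km
  Station 2: calculated 80.7 vs reported 50.2 → residual 30.5 km
  Station 3: calculated 42.7 vs reported 42.7 → residual 0.0 km
  Station 4: calculated 175.7 vs reported 175.7 → residual 0.0 km
Station 1, Station 3, Station 4 are mutually consistent (residuals ≈ 0); Station 2 is off by 30.5 km.

Station 2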